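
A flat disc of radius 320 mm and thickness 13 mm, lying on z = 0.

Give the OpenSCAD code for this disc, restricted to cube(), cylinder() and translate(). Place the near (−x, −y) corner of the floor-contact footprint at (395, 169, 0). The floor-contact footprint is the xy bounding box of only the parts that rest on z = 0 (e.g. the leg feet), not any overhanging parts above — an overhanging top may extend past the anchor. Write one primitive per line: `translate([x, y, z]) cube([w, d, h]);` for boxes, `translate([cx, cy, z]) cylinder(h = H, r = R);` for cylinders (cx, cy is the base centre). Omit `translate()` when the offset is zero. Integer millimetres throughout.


translate([715, 489, 0]) cylinder(h = 13, r = 320);


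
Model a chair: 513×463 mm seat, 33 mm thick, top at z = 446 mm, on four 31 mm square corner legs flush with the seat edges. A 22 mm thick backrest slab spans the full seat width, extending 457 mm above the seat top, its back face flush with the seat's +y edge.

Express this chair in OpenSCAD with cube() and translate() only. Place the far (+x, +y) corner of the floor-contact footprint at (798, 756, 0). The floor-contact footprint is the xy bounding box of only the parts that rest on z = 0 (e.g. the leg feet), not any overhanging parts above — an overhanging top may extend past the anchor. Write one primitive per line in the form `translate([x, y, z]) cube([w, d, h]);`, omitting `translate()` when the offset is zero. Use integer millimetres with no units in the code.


translate([285, 293, 413]) cube([513, 463, 33]);
translate([285, 293, 0]) cube([31, 31, 413]);
translate([767, 293, 0]) cube([31, 31, 413]);
translate([285, 725, 0]) cube([31, 31, 413]);
translate([767, 725, 0]) cube([31, 31, 413]);
translate([285, 734, 446]) cube([513, 22, 457]);


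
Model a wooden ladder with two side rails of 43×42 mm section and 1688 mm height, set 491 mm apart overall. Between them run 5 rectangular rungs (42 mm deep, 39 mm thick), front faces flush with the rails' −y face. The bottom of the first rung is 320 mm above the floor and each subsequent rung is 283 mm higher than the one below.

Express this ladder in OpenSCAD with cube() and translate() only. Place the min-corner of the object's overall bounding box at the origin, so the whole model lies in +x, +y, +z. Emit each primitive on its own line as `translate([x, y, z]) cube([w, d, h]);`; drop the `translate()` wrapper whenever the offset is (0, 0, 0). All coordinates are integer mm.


cube([43, 42, 1688]);
translate([448, 0, 0]) cube([43, 42, 1688]);
translate([43, 0, 320]) cube([405, 42, 39]);
translate([43, 0, 603]) cube([405, 42, 39]);
translate([43, 0, 886]) cube([405, 42, 39]);
translate([43, 0, 1169]) cube([405, 42, 39]);
translate([43, 0, 1452]) cube([405, 42, 39]);


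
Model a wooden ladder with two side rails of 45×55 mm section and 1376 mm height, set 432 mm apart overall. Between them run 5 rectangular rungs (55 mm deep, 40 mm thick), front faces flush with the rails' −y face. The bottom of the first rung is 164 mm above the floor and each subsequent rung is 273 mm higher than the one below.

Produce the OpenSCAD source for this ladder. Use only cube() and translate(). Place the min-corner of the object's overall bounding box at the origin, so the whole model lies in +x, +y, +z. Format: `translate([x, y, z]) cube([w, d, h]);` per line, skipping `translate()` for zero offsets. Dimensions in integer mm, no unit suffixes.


cube([45, 55, 1376]);
translate([387, 0, 0]) cube([45, 55, 1376]);
translate([45, 0, 164]) cube([342, 55, 40]);
translate([45, 0, 437]) cube([342, 55, 40]);
translate([45, 0, 710]) cube([342, 55, 40]);
translate([45, 0, 983]) cube([342, 55, 40]);
translate([45, 0, 1256]) cube([342, 55, 40]);


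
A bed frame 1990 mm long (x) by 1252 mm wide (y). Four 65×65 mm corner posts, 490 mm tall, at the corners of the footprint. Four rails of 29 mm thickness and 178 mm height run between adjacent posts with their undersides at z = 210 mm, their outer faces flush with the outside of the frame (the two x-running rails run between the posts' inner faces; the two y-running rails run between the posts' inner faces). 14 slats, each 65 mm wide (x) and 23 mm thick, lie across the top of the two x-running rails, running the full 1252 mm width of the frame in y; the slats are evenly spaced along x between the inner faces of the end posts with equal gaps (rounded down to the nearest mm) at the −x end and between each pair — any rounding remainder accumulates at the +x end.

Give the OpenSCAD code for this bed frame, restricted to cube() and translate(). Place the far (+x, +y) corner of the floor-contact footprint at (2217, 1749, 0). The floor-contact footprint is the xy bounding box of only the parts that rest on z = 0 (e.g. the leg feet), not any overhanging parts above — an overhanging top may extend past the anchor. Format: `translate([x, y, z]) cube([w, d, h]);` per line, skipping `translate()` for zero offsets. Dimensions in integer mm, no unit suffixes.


translate([227, 497, 0]) cube([65, 65, 490]);
translate([227, 1684, 0]) cube([65, 65, 490]);
translate([2152, 497, 0]) cube([65, 65, 490]);
translate([2152, 1684, 0]) cube([65, 65, 490]);
translate([292, 497, 210]) cube([1860, 29, 178]);
translate([292, 1720, 210]) cube([1860, 29, 178]);
translate([227, 562, 210]) cube([29, 1122, 178]);
translate([2188, 562, 210]) cube([29, 1122, 178]);
translate([355, 497, 388]) cube([65, 1252, 23]);
translate([483, 497, 388]) cube([65, 1252, 23]);
translate([611, 497, 388]) cube([65, 1252, 23]);
translate([739, 497, 388]) cube([65, 1252, 23]);
translate([867, 497, 388]) cube([65, 1252, 23]);
translate([995, 497, 388]) cube([65, 1252, 23]);
translate([1123, 497, 388]) cube([65, 1252, 23]);
translate([1251, 497, 388]) cube([65, 1252, 23]);
translate([1379, 497, 388]) cube([65, 1252, 23]);
translate([1507, 497, 388]) cube([65, 1252, 23]);
translate([1635, 497, 388]) cube([65, 1252, 23]);
translate([1763, 497, 388]) cube([65, 1252, 23]);
translate([1891, 497, 388]) cube([65, 1252, 23]);
translate([2019, 497, 388]) cube([65, 1252, 23]);


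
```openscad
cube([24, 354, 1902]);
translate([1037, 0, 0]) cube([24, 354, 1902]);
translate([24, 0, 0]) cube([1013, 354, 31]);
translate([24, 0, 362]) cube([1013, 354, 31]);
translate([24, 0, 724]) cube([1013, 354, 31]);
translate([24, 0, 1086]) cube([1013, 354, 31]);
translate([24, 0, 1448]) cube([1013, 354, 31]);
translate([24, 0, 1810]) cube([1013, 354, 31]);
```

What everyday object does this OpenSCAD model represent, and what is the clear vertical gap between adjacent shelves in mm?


A bookshelf. The clear shelf gap is 331 mm.

Two tall side panels with 6 horizontal boards between them — a bookshelf. The first two shelf undersides are at z = 0 and z = 362; with shelf thickness 31, the clear gap is 362 − 0 − 31 = 331 mm.


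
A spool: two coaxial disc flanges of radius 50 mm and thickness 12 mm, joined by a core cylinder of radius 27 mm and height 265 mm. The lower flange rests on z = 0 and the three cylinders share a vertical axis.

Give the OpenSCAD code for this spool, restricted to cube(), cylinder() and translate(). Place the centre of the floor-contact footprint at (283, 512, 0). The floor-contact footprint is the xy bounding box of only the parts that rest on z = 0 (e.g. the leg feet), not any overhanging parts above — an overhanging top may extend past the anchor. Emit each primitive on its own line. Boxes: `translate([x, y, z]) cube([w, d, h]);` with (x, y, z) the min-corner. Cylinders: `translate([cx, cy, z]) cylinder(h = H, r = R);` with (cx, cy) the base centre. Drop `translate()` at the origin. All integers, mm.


translate([283, 512, 0]) cylinder(h = 12, r = 50);
translate([283, 512, 12]) cylinder(h = 265, r = 27);
translate([283, 512, 277]) cylinder(h = 12, r = 50);


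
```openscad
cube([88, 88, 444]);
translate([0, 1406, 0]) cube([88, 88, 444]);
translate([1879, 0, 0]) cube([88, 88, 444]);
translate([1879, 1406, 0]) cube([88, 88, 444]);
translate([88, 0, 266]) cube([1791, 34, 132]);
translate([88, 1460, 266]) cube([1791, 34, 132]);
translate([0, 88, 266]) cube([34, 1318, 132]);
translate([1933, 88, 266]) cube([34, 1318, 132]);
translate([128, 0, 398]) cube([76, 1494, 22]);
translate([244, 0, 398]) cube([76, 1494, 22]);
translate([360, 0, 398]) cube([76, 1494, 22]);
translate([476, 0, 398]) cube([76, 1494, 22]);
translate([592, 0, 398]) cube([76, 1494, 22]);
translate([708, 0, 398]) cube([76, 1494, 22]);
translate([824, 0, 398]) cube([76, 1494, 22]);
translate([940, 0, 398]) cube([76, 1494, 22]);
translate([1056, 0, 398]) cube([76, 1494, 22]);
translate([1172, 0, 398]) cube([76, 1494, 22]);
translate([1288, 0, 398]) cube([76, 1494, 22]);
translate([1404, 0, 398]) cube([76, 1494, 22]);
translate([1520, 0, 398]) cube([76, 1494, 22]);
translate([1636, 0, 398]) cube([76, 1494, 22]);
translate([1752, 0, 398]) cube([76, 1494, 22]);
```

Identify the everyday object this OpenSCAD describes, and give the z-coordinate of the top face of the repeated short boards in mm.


A bed frame. The slat-top height is 420 mm.

Four posts, four rails, and a row of slats — a bed frame. Slats sit on the rails at z = 266 + 132 = 398; with slat thickness 22, the top is 420 mm.


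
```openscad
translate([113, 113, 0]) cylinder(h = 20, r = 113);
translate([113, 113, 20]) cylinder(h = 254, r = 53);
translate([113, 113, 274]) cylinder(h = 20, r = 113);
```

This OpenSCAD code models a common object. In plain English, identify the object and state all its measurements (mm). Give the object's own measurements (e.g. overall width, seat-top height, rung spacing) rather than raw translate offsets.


A spool: two coaxial disc flanges of radius 113 mm and thickness 20 mm, joined by a core cylinder of radius 53 mm and height 254 mm. The lower flange rests on z = 0 and the three cylinders share a vertical axis.


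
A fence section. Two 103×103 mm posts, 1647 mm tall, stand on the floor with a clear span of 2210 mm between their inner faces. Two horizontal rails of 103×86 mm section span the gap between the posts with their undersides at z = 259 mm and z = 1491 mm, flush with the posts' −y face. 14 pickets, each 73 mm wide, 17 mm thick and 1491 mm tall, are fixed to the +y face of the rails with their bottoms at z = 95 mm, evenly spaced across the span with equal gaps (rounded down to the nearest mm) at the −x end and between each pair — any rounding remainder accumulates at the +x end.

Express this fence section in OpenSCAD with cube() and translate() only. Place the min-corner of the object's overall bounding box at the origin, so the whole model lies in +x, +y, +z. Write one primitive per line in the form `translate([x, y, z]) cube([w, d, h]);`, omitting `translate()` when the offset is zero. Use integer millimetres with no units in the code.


cube([103, 103, 1647]);
translate([2313, 0, 0]) cube([103, 103, 1647]);
translate([103, 0, 259]) cube([2210, 103, 86]);
translate([103, 0, 1491]) cube([2210, 103, 86]);
translate([182, 103, 95]) cube([73, 17, 1491]);
translate([334, 103, 95]) cube([73, 17, 1491]);
translate([486, 103, 95]) cube([73, 17, 1491]);
translate([638, 103, 95]) cube([73, 17, 1491]);
translate([790, 103, 95]) cube([73, 17, 1491]);
translate([942, 103, 95]) cube([73, 17, 1491]);
translate([1094, 103, 95]) cube([73, 17, 1491]);
translate([1246, 103, 95]) cube([73, 17, 1491]);
translate([1398, 103, 95]) cube([73, 17, 1491]);
translate([1550, 103, 95]) cube([73, 17, 1491]);
translate([1702, 103, 95]) cube([73, 17, 1491]);
translate([1854, 103, 95]) cube([73, 17, 1491]);
translate([2006, 103, 95]) cube([73, 17, 1491]);
translate([2158, 103, 95]) cube([73, 17, 1491]);


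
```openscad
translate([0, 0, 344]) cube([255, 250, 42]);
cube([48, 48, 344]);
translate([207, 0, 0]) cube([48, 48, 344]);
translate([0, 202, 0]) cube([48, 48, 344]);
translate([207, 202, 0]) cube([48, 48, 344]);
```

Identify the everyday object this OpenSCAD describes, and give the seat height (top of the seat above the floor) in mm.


A stool. The seat height is 386 mm.

A 255×250×42 slab at z = 344 on four corner posts — a stool. The seat top is 344 + 42 = 386 mm.


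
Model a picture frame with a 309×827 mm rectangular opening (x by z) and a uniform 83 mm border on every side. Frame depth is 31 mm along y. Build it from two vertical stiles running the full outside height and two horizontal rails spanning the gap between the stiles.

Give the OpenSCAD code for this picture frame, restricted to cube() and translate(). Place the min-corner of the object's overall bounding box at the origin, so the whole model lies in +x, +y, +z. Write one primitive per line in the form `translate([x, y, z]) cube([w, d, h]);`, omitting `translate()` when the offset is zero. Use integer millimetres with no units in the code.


cube([83, 31, 993]);
translate([392, 0, 0]) cube([83, 31, 993]);
translate([83, 0, 0]) cube([309, 31, 83]);
translate([83, 0, 910]) cube([309, 31, 83]);


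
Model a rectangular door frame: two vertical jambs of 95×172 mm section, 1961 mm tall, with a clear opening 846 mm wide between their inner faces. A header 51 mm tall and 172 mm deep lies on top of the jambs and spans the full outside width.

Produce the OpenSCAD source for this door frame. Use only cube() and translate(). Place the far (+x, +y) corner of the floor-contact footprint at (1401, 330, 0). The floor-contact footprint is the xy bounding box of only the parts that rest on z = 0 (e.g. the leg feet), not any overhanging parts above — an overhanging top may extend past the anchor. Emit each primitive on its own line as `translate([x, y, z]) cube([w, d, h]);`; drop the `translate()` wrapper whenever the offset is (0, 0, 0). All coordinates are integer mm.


translate([365, 158, 0]) cube([95, 172, 1961]);
translate([1306, 158, 0]) cube([95, 172, 1961]);
translate([365, 158, 1961]) cube([1036, 172, 51]);


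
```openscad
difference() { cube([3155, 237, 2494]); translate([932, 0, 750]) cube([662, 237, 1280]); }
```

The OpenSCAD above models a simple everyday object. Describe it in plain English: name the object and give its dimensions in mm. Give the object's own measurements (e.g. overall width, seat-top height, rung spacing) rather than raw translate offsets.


A wall 3155 mm long (x), 237 mm thick (y), 2494 mm tall, with a rectangular window opening cut through it. The opening is 662 mm wide and 1280 mm tall; its sill is at z = 750 mm and its near (−x) edge is 932 mm from the wall's −x end. The opening passes through the full wall thickness.


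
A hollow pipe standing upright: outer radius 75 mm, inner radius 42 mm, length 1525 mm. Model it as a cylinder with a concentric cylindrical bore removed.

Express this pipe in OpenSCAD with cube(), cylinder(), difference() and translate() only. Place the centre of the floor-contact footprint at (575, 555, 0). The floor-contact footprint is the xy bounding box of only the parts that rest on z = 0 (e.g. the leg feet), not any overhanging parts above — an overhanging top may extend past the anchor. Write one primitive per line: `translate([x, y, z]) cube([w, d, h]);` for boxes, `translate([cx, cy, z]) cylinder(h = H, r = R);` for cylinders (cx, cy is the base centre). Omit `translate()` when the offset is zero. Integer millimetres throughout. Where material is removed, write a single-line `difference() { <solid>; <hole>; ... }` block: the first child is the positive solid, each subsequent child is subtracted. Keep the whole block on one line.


difference() { translate([575, 555, 0]) cylinder(h = 1525, r = 75); translate([575, 555, 0]) cylinder(h = 1525, r = 42); }


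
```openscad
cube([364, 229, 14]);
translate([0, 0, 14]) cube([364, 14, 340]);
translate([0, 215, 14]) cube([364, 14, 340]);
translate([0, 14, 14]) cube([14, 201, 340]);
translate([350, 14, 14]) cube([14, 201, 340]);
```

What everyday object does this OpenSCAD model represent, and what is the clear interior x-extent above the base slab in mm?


An open box. The internal width is 336 mm.

A 364×229 base slab with four walls standing on it — an open box. The base is 364 mm wide and the walls are 14 mm thick, so the internal width is 364 − 2 × 14 = 336 mm.


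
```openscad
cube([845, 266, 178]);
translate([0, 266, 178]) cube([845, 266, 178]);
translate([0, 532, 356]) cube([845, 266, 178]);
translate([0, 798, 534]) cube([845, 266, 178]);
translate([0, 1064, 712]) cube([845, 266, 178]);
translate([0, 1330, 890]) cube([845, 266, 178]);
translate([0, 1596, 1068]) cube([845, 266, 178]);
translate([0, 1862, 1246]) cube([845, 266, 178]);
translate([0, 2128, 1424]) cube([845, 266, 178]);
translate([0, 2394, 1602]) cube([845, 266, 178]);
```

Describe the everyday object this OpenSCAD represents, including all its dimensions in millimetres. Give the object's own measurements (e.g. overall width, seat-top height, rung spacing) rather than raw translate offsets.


A straight staircase of 10 solid steps. Each step is 845 mm wide (x), 266 mm deep (y, the going) and 178 mm tall (the rise). The first step rests on the floor; each subsequent step sits one going further in +y and one rise higher in +z, directly behind and above the previous step with no overlap.


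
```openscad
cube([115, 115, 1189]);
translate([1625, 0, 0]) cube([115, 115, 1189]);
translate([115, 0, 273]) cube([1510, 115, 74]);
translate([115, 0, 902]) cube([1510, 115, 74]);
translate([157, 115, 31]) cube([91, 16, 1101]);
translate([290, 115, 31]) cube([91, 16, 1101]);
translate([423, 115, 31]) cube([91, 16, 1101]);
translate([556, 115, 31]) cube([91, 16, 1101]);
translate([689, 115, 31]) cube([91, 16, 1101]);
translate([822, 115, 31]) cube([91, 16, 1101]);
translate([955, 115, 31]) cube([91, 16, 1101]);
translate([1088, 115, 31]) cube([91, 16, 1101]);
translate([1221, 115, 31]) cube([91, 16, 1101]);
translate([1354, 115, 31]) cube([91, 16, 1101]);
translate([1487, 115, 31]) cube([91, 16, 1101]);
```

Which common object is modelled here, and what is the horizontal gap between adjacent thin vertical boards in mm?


A fence section. The picket gap is 42 mm.

Two posts, two rails, 11 pickets — a fence section. Span 1510 mm holds 11 pickets of 91 mm with 12 equal gaps: ⌊(1510 − 11·91) / 12⌋ = 42 mm.


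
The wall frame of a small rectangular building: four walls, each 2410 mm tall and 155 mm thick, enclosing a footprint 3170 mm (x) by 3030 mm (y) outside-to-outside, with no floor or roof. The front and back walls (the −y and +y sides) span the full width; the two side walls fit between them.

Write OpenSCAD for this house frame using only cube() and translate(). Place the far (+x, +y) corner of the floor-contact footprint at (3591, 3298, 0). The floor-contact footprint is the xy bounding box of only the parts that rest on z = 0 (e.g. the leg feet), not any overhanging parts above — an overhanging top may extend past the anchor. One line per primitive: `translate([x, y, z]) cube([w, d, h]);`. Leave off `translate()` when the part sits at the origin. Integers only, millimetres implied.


translate([421, 268, 0]) cube([3170, 155, 2410]);
translate([421, 3143, 0]) cube([3170, 155, 2410]);
translate([421, 423, 0]) cube([155, 2720, 2410]);
translate([3436, 423, 0]) cube([155, 2720, 2410]);


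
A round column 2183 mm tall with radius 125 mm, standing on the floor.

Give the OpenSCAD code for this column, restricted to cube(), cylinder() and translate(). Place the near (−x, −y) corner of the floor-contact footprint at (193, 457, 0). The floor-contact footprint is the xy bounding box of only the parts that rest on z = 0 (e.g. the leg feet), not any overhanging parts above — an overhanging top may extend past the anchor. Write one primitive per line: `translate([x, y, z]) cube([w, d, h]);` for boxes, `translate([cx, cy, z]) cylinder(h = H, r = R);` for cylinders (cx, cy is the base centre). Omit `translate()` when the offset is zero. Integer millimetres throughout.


translate([318, 582, 0]) cylinder(h = 2183, r = 125);


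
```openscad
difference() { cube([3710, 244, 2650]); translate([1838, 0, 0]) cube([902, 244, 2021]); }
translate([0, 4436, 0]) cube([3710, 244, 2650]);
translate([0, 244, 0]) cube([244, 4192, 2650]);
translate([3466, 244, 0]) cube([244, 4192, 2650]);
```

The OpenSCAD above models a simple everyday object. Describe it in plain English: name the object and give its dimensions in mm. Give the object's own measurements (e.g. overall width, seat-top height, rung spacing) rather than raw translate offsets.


A single room: four walls, each 2650 mm tall and 244 mm thick, enclosing an outside footprint 3710×4680 mm (x × y), no floor or roof. The front and back walls (−y and +y sides) run the full x-width; the side walls fit between their inner faces. A door opening 902 mm wide and 2021 mm tall is cut through the front wall from the floor up, its −x edge 1838 mm from the wall's −x end.


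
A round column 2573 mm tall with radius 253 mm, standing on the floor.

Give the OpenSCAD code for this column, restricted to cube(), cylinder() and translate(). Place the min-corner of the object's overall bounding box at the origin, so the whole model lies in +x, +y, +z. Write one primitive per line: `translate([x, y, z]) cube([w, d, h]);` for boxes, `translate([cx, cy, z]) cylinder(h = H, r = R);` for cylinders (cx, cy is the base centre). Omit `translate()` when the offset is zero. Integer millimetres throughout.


translate([253, 253, 0]) cylinder(h = 2573, r = 253);


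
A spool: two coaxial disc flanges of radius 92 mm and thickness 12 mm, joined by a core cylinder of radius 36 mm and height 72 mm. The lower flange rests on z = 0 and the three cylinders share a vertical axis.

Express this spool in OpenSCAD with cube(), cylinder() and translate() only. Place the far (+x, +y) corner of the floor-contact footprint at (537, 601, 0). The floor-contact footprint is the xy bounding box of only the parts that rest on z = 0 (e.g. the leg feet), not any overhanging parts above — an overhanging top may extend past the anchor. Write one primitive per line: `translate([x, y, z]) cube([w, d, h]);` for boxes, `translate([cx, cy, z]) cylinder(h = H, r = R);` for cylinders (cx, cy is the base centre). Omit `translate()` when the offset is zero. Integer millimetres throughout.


translate([445, 509, 0]) cylinder(h = 12, r = 92);
translate([445, 509, 12]) cylinder(h = 72, r = 36);
translate([445, 509, 84]) cylinder(h = 12, r = 92);


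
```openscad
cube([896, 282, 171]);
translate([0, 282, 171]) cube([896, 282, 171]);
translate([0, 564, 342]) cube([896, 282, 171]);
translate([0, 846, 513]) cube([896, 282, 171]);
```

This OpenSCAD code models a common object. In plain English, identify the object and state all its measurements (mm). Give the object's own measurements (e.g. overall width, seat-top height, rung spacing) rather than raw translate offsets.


A straight staircase of 4 solid steps. Each step is 896 mm wide (x), 282 mm deep (y, the going) and 171 mm tall (the rise). The first step rests on the floor; each subsequent step sits one going further in +y and one rise higher in +z, directly behind and above the previous step with no overlap.


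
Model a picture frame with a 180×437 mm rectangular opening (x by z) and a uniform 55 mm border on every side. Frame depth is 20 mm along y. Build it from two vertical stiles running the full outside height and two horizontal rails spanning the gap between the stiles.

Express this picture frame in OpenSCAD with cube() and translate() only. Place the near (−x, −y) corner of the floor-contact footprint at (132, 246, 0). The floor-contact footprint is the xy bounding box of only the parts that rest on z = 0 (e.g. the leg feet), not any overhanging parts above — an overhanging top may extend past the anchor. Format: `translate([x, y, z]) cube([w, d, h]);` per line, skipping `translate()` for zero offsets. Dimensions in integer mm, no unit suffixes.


translate([132, 246, 0]) cube([55, 20, 547]);
translate([367, 246, 0]) cube([55, 20, 547]);
translate([187, 246, 0]) cube([180, 20, 55]);
translate([187, 246, 492]) cube([180, 20, 55]);


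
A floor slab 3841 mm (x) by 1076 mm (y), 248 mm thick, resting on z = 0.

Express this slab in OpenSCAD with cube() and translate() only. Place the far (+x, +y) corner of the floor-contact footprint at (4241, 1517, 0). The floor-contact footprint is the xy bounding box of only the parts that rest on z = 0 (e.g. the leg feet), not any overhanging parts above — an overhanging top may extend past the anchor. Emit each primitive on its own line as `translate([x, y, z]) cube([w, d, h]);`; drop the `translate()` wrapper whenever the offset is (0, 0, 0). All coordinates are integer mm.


translate([400, 441, 0]) cube([3841, 1076, 248]);


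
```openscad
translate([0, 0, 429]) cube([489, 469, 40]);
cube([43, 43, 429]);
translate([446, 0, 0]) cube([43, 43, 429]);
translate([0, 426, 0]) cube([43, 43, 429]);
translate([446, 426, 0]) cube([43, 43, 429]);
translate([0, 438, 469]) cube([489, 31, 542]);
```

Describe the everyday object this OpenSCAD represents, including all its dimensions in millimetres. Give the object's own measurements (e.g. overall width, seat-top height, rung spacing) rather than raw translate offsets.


A chair. The seat is a 489×469×40 mm slab with its top at z = 469 mm, on four 43×43 mm corner legs (flush with the seat edges, standing on z = 0). A flat backrest 31 mm thick, 542 mm tall, spans the full seat width and rises from the seat top along its +y edge, rear face flush with the rear of the seat.


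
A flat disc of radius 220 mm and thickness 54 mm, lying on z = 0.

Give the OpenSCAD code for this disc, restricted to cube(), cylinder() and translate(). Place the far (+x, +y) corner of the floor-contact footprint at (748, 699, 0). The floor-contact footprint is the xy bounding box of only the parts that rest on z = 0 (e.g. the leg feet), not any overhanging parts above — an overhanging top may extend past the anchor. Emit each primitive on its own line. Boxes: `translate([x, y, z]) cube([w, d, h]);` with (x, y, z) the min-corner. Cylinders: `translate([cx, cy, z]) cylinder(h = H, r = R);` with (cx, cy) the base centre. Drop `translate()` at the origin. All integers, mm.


translate([528, 479, 0]) cylinder(h = 54, r = 220);


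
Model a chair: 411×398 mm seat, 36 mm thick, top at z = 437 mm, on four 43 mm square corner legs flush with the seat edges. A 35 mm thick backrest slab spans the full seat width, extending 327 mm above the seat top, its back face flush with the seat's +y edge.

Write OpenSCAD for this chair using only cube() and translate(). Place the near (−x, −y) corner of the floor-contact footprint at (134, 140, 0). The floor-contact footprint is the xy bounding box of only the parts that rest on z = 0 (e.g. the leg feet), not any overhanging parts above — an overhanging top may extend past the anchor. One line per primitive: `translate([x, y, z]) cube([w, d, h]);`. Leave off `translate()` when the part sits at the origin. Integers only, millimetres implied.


translate([134, 140, 401]) cube([411, 398, 36]);
translate([134, 140, 0]) cube([43, 43, 401]);
translate([502, 140, 0]) cube([43, 43, 401]);
translate([134, 495, 0]) cube([43, 43, 401]);
translate([502, 495, 0]) cube([43, 43, 401]);
translate([134, 503, 437]) cube([411, 35, 327]);


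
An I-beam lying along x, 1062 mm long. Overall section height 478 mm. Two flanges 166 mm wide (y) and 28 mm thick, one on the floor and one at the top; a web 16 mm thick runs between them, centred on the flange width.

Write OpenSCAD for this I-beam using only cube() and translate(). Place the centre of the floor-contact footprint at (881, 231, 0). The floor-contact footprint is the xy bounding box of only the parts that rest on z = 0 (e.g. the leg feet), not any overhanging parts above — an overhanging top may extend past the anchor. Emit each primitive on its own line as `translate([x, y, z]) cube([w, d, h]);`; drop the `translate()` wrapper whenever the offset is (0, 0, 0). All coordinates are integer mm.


translate([350, 148, 0]) cube([1062, 166, 28]);
translate([350, 223, 28]) cube([1062, 16, 422]);
translate([350, 148, 450]) cube([1062, 166, 28]);


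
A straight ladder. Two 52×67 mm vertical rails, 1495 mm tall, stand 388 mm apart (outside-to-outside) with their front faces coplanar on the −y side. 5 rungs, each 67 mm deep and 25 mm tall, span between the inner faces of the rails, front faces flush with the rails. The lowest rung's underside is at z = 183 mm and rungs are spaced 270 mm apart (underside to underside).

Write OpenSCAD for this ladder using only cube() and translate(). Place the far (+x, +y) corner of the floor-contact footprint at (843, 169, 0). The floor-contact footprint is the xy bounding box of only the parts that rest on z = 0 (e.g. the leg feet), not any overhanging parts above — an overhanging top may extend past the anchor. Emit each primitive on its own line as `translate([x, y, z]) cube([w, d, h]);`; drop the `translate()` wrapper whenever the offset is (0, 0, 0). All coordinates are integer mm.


// rung span = 388 - 2*52 = 284
// rung[k] z = 183 + k*270
translate([455, 102, 0]) cube([52, 67, 1495]);
translate([791, 102, 0]) cube([52, 67, 1495]);
translate([507, 102, 183]) cube([284, 67, 25]);
translate([507, 102, 453]) cube([284, 67, 25]);
translate([507, 102, 723]) cube([284, 67, 25]);
translate([507, 102, 993]) cube([284, 67, 25]);
translate([507, 102, 1263]) cube([284, 67, 25]);


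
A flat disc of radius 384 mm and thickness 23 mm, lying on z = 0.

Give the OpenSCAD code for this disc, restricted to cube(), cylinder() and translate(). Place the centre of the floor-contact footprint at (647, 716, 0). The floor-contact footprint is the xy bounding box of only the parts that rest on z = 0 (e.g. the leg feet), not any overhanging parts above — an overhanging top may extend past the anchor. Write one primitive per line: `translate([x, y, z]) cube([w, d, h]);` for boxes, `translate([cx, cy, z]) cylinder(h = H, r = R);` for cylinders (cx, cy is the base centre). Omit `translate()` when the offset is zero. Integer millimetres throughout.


translate([647, 716, 0]) cylinder(h = 23, r = 384);


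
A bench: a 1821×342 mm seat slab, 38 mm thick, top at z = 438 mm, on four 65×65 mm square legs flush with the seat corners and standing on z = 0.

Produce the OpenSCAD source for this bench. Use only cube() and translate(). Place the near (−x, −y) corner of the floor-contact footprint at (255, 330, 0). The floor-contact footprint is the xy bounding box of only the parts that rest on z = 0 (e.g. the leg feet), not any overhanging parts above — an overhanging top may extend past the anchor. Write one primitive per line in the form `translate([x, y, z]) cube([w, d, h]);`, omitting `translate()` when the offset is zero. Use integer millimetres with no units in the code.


translate([255, 330, 400]) cube([1821, 342, 38]);
translate([255, 330, 0]) cube([65, 65, 400]);
translate([255, 607, 0]) cube([65, 65, 400]);
translate([2011, 330, 0]) cube([65, 65, 400]);
translate([2011, 607, 0]) cube([65, 65, 400]);


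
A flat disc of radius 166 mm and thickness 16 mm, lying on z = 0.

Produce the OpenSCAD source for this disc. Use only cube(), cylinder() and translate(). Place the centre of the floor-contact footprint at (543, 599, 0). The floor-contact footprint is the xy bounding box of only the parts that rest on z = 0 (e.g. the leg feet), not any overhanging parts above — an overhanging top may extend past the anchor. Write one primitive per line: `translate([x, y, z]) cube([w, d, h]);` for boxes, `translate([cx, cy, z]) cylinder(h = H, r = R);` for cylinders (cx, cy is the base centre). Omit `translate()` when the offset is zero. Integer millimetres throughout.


translate([543, 599, 0]) cylinder(h = 16, r = 166);


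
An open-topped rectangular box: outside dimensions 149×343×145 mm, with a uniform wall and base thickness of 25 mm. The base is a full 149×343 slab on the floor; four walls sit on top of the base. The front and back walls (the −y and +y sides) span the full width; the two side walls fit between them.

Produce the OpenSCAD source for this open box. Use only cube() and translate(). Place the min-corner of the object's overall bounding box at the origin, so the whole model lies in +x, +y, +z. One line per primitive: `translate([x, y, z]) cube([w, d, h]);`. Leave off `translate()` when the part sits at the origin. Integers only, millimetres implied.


cube([149, 343, 25]);
translate([0, 0, 25]) cube([149, 25, 120]);
translate([0, 318, 25]) cube([149, 25, 120]);
translate([0, 25, 25]) cube([25, 293, 120]);
translate([124, 25, 25]) cube([25, 293, 120]);


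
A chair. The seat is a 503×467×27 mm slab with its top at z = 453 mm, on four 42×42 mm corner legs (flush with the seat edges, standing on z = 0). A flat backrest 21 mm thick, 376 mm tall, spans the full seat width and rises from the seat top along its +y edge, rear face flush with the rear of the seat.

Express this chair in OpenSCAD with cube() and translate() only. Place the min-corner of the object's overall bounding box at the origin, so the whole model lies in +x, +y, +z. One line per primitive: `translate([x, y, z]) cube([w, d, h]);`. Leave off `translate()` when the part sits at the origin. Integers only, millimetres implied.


translate([0, 0, 426]) cube([503, 467, 27]);
cube([42, 42, 426]);
translate([461, 0, 0]) cube([42, 42, 426]);
translate([0, 425, 0]) cube([42, 42, 426]);
translate([461, 425, 0]) cube([42, 42, 426]);
translate([0, 446, 453]) cube([503, 21, 376]);


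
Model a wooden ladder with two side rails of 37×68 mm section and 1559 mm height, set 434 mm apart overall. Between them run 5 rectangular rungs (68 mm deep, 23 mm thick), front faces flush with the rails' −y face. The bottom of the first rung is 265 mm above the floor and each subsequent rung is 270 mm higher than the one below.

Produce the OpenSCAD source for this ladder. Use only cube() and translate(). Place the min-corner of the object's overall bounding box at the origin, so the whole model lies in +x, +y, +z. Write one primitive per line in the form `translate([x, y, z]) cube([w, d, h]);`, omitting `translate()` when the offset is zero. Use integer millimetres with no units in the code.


cube([37, 68, 1559]);
translate([397, 0, 0]) cube([37, 68, 1559]);
translate([37, 0, 265]) cube([360, 68, 23]);
translate([37, 0, 535]) cube([360, 68, 23]);
translate([37, 0, 805]) cube([360, 68, 23]);
translate([37, 0, 1075]) cube([360, 68, 23]);
translate([37, 0, 1345]) cube([360, 68, 23]);


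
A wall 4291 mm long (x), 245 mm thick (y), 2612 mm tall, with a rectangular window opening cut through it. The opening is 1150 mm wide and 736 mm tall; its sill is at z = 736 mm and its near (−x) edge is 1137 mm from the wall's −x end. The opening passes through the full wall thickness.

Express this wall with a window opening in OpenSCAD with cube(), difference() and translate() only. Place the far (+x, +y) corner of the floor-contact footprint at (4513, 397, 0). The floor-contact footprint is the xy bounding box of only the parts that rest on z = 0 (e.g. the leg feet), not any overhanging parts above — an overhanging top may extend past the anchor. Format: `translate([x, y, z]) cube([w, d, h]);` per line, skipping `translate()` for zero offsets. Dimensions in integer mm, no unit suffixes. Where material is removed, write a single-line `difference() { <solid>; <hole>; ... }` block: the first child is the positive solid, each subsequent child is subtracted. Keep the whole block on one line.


difference() { translate([222, 152, 0]) cube([4291, 245, 2612]); translate([1359, 152, 736]) cube([1150, 245, 736]); }


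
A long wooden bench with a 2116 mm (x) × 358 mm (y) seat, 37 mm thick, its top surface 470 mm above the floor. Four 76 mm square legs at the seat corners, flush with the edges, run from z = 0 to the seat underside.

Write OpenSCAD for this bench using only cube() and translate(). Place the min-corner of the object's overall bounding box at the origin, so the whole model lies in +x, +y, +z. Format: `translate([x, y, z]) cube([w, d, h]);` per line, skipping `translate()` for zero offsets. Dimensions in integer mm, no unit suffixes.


translate([0, 0, 433]) cube([2116, 358, 37]);
cube([76, 76, 433]);
translate([0, 282, 0]) cube([76, 76, 433]);
translate([2040, 0, 0]) cube([76, 76, 433]);
translate([2040, 282, 0]) cube([76, 76, 433]);


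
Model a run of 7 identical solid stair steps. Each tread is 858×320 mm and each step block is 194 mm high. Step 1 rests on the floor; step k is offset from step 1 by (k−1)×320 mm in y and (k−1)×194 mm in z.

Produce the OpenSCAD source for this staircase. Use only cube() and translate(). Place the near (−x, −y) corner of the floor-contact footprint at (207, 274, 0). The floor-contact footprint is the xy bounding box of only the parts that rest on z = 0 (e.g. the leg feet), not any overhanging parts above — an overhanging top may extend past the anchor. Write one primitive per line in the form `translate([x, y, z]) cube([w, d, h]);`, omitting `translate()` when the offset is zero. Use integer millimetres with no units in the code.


translate([207, 274, 0]) cube([858, 320, 194]);
translate([207, 594, 194]) cube([858, 320, 194]);
translate([207, 914, 388]) cube([858, 320, 194]);
translate([207, 1234, 582]) cube([858, 320, 194]);
translate([207, 1554, 776]) cube([858, 320, 194]);
translate([207, 1874, 970]) cube([858, 320, 194]);
translate([207, 2194, 1164]) cube([858, 320, 194]);


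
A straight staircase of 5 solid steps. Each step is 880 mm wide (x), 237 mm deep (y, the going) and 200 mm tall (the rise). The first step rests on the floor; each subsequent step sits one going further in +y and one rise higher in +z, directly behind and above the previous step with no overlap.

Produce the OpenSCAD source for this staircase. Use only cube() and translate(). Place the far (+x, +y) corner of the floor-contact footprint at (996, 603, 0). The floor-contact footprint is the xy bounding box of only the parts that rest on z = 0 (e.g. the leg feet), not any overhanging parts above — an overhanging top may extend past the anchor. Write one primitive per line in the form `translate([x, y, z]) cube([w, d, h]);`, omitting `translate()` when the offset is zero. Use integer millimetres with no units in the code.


translate([116, 366, 0]) cube([880, 237, 200]);
translate([116, 603, 200]) cube([880, 237, 200]);
translate([116, 840, 400]) cube([880, 237, 200]);
translate([116, 1077, 600]) cube([880, 237, 200]);
translate([116, 1314, 800]) cube([880, 237, 200]);


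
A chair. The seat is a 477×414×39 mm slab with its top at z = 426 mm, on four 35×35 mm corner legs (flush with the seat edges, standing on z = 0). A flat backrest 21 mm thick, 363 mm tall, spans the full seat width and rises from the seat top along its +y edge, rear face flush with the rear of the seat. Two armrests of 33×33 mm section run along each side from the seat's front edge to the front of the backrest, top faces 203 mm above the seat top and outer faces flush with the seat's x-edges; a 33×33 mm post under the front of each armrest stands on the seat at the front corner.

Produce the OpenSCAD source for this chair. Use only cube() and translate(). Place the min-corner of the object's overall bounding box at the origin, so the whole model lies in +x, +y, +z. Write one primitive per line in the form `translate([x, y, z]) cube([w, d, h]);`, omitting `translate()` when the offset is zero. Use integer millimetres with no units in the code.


translate([0, 0, 387]) cube([477, 414, 39]);
cube([35, 35, 387]);
translate([442, 0, 0]) cube([35, 35, 387]);
translate([0, 379, 0]) cube([35, 35, 387]);
translate([442, 379, 0]) cube([35, 35, 387]);
translate([0, 393, 426]) cube([477, 21, 363]);
translate([0, 0, 596]) cube([33, 393, 33]);
translate([444, 0, 596]) cube([33, 393, 33]);
translate([0, 0, 426]) cube([33, 33, 170]);
translate([444, 0, 426]) cube([33, 33, 170]);


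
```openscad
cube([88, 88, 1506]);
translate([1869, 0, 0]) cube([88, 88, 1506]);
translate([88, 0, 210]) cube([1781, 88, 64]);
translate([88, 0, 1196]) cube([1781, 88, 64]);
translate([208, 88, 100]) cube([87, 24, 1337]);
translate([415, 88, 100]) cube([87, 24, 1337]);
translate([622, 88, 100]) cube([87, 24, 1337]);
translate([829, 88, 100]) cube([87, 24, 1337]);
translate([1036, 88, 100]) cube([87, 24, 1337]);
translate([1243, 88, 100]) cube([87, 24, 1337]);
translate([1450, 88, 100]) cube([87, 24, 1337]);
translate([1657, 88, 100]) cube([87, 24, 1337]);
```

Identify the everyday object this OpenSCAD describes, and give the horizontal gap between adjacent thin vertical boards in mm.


A fence section. The picket gap is 120 mm.

Two posts, two rails, 8 pickets — a fence section. Span 1781 mm holds 8 pickets of 87 mm with 9 equal gaps: ⌊(1781 − 8·87) / 9⌋ = 120 mm.
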